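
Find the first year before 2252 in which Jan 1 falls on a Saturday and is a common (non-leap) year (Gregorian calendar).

2242

Jan 1 advances by 2 weekdays after a leap year and by 1 after a common year.
2252: Jan 1 is Thursday (leap).
2251: Wednesday
2250: Tuesday
2249: Monday
2248: Saturday (leap)
2247: Friday
2246: Thursday
2245: Wednesday
2244: Monday (leap)
2243: Sunday
2242: Saturday
2242 begins on a Saturday and is a common year.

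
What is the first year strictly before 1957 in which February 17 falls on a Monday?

1947

From one year to the next, a fixed date's weekday advances by 1, or by 2 when a Feb 29 lies between the two dates.
1957: February 17 is Sunday.
1956: Friday (−2)
1955: Thursday (−1)
1954: Wednesday (−1)
1953: Tuesday (−1)
1952: Sunday (−2)
1951: Saturday (−1)
1950: Friday (−1)
1949: Thursday (−1)
1948: Tuesday (−2)
1947: Monday (−1)
February 17 falls on a Monday in 1947.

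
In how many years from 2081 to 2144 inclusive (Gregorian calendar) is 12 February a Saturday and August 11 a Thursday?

Check each year's weekday for 12 February and August 11:
  2081: Wed/Mon  2082: Thu/Tue  2083: Fri/Wed  2084: Sat/Fri  2085: Mon/Sat  2086: Tue/Sun  2087: Wed/Mon  2088: Thu/Wed  2089: Sat/Thu ✓  2090: Sun/Fri  2091: Mon/Sat  2092: Tue/Mon  2093: Thu/Tue  2094: Fri/Wed  …(36 more)…  2131: Mon/Sat  2132: Tue/Mon  2133: Thu/Tue  2134: Fri/Wed  2135: Sat/Thu ✓  2136: Sun/Sat  2137: Tue/Sun  2138: Wed/Mon  2139: Thu/Tue  2140: Fri/Thu  2141: Sun/Fri  2142: Mon/Sat  2143: Tue/Sun  2144: Wed/Tue
Both conditions hold in: 2089, 2095, 2101, 2107, 2118, 2129, 2135 — 7.

7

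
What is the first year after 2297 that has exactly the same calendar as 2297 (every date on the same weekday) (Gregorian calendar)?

2309

Two years share a calendar iff Jan 1 falls on the same weekday and both are leap or both are common. 2297: Jan 1 is Friday, common year.
2298: Jan 1 Saturday, common
2299: Jan 1 Sunday, common
2300: Jan 1 Monday, common
2301: Jan 1 Tuesday, common
2302: Jan 1 Wednesday, common
2303: Jan 1 Thursday, common
2304: Jan 1 Friday, leap
2305: Jan 1 Sunday, common
2306: Jan 1 Monday, common
2307: Jan 1 Tuesday, common
2308: Jan 1 Wednesday, leap
2309: Jan 1 Friday, common
2309 matches on both conditions.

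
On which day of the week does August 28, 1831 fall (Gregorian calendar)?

Sunday

January 1, 1831 is a Saturday.
August 28 is day 240 of the year, i.e. 239 days after Jan 1.
239 mod 7 = 1, so advance 1 weekday from Saturday: Sunday.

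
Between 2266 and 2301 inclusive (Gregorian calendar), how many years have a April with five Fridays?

10

April has 30 days; it has five Fridays when Friday falls among the first (month-length − 28) days — i.e. when April 1 is one of Friday/Thursday.
April 1 by year: 2266:Sun 2267:Mon 2268:Wed 2269:Thu✓ 2270:Fri✓ 2271:Sat 2272:Mon 2273:Tue 2274:Wed 2275:Thu✓ 2276:Sat 2277:Sun 2278:Mon 2279:Tue 2280:Thu✓ …(6 more)… 2287:Fri✓ 2288:Sun 2289:Mon 2290:Tue 2291:Wed 2292:Fri✓ 2293:Sat 2294:Sun 2295:Mon 2296:Wed 2297:Thu✓ 2298:Fri✓ 2299:Sat 2300:Sun 2301:Mon
Years with five Fridays: 2269, 2270, 2275, 2280, 2281, 2286, 2287, 2292, 2297, 2298 → 10.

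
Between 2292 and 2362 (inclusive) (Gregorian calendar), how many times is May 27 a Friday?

Track May 27's weekday year by year (advancing +1, or +2 across a Feb 29):
  2292: Fri ✓  2293: Sat (+1)  2294: Sun (+1)  2295: Mon (+1)  2296: Wed (+2)
  2297: Thu (+1)  2298: Fri (+1) ✓  2299: Sat (+1)  2300: Sun (+1)  2301: Mon (+1)
  2302: Tue (+1)  2303: Wed (+1)  2304: Fri (+2) ✓  2305: Sat (+1)  … (43 more years) …
  2349: Fri (+1) ✓  2350: Sat (+1)  2351: Sun (+1)  2352: Tue (+2)  2353: Wed (+1)
  2354: Thu (+1)  2355: Fri (+1) ✓  2356: Sun (+2)  2357: Mon (+1)  2358: Tue (+1)
  2359: Wed (+1)  2360: Fri (+2) ✓  2361: Sat (+1)  2362: Sun (+1)
Friday years: 2292, 2298, 2304, 2310, 2321, 2327, 2332, 2338, 2349, 2355, 2360 — 11 in total.

11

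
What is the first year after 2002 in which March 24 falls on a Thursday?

2005

From one year to the next, a fixed date's weekday advances by 1, or by 2 when a Feb 29 lies between the two dates.
2002: March 24 is Sunday.
2003: Monday (+1)
2004: Wednesday (+2)
2005: Thursday (+1)
March 24 falls on a Thursday in 2005.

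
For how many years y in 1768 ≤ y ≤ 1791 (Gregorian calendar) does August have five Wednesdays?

August has 31 days; it has five Wednesdays when Wednesday falls among the first (month-length − 28) days — i.e. when August 1 is one of Wednesday/Tuesday/Monday.
August 1 by year: 1768:Mon✓ 1769:Tue✓ 1770:Wed✓ 1771:Thu 1772:Sat 1773:Sun 1774:Mon✓ 1775:Tue✓ 1776:Thu 1777:Fri 1778:Sat 1779:Sun 1780:Tue✓ 1781:Wed✓ 1782:Thu 1783:Fri 1784:Sun 1785:Mon✓ 1786:Tue✓ 1787:Wed✓ 1788:Fri 1789:Sat 1790:Sun 1791:Mon✓
Years with five Wednesdays: 1768, 1769, 1770, 1774, 1775, 1780, 1781, 1785, 1786, 1787, 1791 → 11.

11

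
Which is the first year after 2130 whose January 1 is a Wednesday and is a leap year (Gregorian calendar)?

2144

Jan 1 advances by 2 weekdays after a leap year and by 1 after a common year.
2130: Jan 1 is Sunday.
2131: Monday
2132: Tuesday (leap)
2133: Thursday
2134: Friday
2135: Saturday
2136: Sunday (leap)
2137: Tuesday
2138: Wednesday
2139: Thursday
2140: Friday (leap)
2141: Sunday
2142: Monday
2143: Tuesday
2144: Wednesday (leap)
2144 begins on a Wednesday and is a leap year.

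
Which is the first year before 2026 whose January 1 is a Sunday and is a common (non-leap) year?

2023

Jan 1 advances by 2 weekdays after a leap year and by 1 after a common year.
2026: Jan 1 is Thursday.
2025: Wednesday
2024: Monday (leap)
2023: Sunday
2023 begins on a Sunday and is a common year.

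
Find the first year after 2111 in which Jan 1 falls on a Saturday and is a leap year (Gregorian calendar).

2124

Jan 1 advances by 2 weekdays after a leap year and by 1 after a common year.
2111: Jan 1 is Thursday.
2112: Friday (leap)
2113: Sunday
2114: Monday
2115: Tuesday
2116: Wednesday (leap)
2117: Friday
2118: Saturday
2119: Sunday
2120: Monday (leap)
2121: Wednesday
2122: Thursday
2123: Friday
2124: Saturday (leap)
2124 begins on a Saturday and is a leap year.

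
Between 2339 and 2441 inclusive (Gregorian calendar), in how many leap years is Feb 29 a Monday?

Leap years in 2339–2441: 26 of them.
Feb 29 weekday advances by 5 (mod 7) from one leap year to the next four years later (or differs when a century non-leap intervenes).
Leap-day weekdays: 2340:Thu 2344:Tue 2348:Sun 2352:Fri 2356:Wed 2360:Mon✓ 2364:Sat 2368:Thu 2372:Tue 2376:Sun 2380:Fri 2384:Wed 2388:Mon✓ 2392:Sat 2396:Thu 2400:Tue 2404:Sun 2408:Fri 2412:Wed 2416:Mon✓ 2420:Sat 2424:Thu 2428:Tue 2432:Sun 2436:Fri 2440:Wed
Monday: 2360, 2388, 2416 → 3.

3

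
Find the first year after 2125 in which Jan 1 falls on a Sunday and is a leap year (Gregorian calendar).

2136

Jan 1 advances by 2 weekdays after a leap year and by 1 after a common year.
2125: Jan 1 is Monday.
2126: Tuesday
2127: Wednesday
2128: Thursday (leap)
2129: Saturday
2130: Sunday
2131: Monday
2132: Tuesday (leap)
2133: Thursday
2134: Friday
2135: Saturday
2136: Sunday (leap)
2136 begins on a Sunday and is a leap year.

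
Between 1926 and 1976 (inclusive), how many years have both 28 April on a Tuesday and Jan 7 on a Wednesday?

Check each year's weekday for 28 April and Jan 7:
  1926: Wed/Thu  1927: Thu/Fri  1928: Sat/Sat  1929: Sun/Mon  1930: Mon/Tue  1931: Tue/Wed ✓  1932: Thu/Thu  1933: Fri/Sat  1934: Sat/Sun  1935: Sun/Mon  1936: Tue/Tue  1937: Wed/Thu  1938: Thu/Fri  1939: Fri/Sat  …(23 more)…  1963: Sun/Mon  1964: Tue/Tue  1965: Wed/Thu  1966: Thu/Fri  1967: Fri/Sat  1968: Sun/Sun  1969: Mon/Tue  1970: Tue/Wed ✓  1971: Wed/Thu  1972: Fri/Fri  1973: Sat/Sun  1974: Sun/Mon  1975: Mon/Tue  1976: Wed/Wed
Both conditions hold in: 1931, 1942, 1953, 1959, 1970 — 5.

5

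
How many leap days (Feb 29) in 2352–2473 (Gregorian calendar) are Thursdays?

4

Leap years in 2352–2473: 31 of them.
Feb 29 weekday advances by 5 (mod 7) from one leap year to the next four years later (or differs when a century non-leap intervenes).
Leap-day weekdays: 2352:Fri 2356:Wed 2360:Mon 2364:Sat 2368:Thu✓ 2372:Tue 2376:Sun 2380:Fri 2384:Wed 2388:Mon 2392:Sat 2396:Thu✓ 2400:Tue …(5 more)… 2424:Thu✓ 2428:Tue 2432:Sun 2436:Fri 2440:Wed 2444:Mon 2448:Sat 2452:Thu✓ 2456:Tue 2460:Sun 2464:Fri 2468:Wed 2472:Mon
Thursday: 2368, 2396, 2424, 2452 → 4.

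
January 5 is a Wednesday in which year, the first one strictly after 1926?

From one year to the next, a fixed date's weekday advances by 1, or by 2 when a Feb 29 lies between the two dates.
1926: January 5 is Tuesday.
1927: Wednesday (+1)
January 5 falls on a Wednesday in 1927.

1927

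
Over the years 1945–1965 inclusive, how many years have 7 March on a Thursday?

Track 7 March's weekday year by year (advancing +1, or +2 across a Feb 29):
  1945: Wed  1946: Thu (+1) ✓  1947: Fri (+1)  1948: Sun (+2)  1949: Mon (+1)
  1950: Tue (+1)  1951: Wed (+1)  1952: Fri (+2)  1953: Sat (+1)  1954: Sun (+1)
  1955: Mon (+1)  1956: Wed (+2)  1957: Thu (+1) ✓  1958: Fri (+1)  1959: Sat (+1)
  1960: Mon (+2)  1961: Tue (+1)  1962: Wed (+1)  1963: Thu (+1) ✓  1964: Sat (+2)
  1965: Sun (+1)
Thursday years: 1946, 1957, 1963 — 3 in total.

3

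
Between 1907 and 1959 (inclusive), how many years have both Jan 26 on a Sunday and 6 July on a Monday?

Check each year's weekday for Jan 26 and 6 July:
  1907: Sat/Sat  1908: Sun/Mon ✓  1909: Tue/Tue  1910: Wed/Wed  1911: Thu/Thu  1912: Fri/Sat  1913: Sun/Sun  1914: Mon/Mon  1915: Tue/Tue  1916: Wed/Thu  1917: Fri/Fri  1918: Sat/Sat  1919: Sun/Sun  1920: Mon/Tue  …(25 more)…  1946: Sat/Sat  1947: Sun/Sun  1948: Mon/Tue  1949: Wed/Wed  1950: Thu/Thu  1951: Fri/Fri  1952: Sat/Sun  1953: Mon/Mon  1954: Tue/Tue  1955: Wed/Wed  1956: Thu/Fri  1957: Sat/Sat  1958: Sun/Sun  1959: Mon/Mon
Both conditions hold in: 1908, 1936 — 2.

2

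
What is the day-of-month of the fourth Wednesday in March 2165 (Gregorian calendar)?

March 1, 2165 is a Friday, so the first Wednesday is the 6th.
The fourth Wednesday is 6 + 21 = 27.

27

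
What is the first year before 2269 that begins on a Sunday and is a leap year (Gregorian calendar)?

2260

Jan 1 advances by 2 weekdays after a leap year and by 1 after a common year.
2269: Jan 1 is Friday.
2268: Wednesday (leap)
2267: Tuesday
2266: Monday
2265: Sunday
2264: Friday (leap)
2263: Thursday
2262: Wednesday
2261: Tuesday
2260: Sunday (leap)
2260 begins on a Sunday and is a leap year.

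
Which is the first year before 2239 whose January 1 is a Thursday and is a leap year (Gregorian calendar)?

2224

Jan 1 advances by 2 weekdays after a leap year and by 1 after a common year.
2239: Jan 1 is Tuesday.
2238: Monday
2237: Sunday
2236: Friday (leap)
2235: Thursday
2234: Wednesday
2233: Tuesday
2232: Sunday (leap)
2231: Saturday
2230: Friday
2229: Thursday
2228: Tuesday (leap)
2227: Monday
2226: Sunday
2225: Saturday
2224: Thursday (leap)
2224 begins on a Thursday and is a leap year.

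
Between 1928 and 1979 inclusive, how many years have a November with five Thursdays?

November has 30 days; it has five Thursdays when Thursday falls among the first (month-length − 28) days — i.e. when November 1 is one of Thursday/Wednesday.
November 1 by year: 1928:Thu✓ 1929:Fri 1930:Sat 1931:Sun 1932:Tue 1933:Wed✓ 1934:Thu✓ 1935:Fri 1936:Sun 1937:Mon 1938:Tue 1939:Wed✓ 1940:Fri 1941:Sat 1942:Sun …(22 more)… 1965:Mon 1966:Tue 1967:Wed✓ 1968:Fri 1969:Sat 1970:Sun 1971:Mon 1972:Wed✓ 1973:Thu✓ 1974:Fri 1975:Sat 1976:Mon 1977:Tue 1978:Wed✓ 1979:Thu✓
Years with five Thursdays: 1928, 1933, 1934, 1939, 1944, 1945, 1950, 1951, 1956, 1961, 1962, 1967, 1972, 1973, 1978, 1979 → 16.

16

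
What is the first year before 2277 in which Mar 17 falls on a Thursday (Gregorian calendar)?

From one year to the next, a fixed date's weekday advances by 1, or by 2 when a Feb 29 lies between the two dates.
2277: March 17 is Saturday.
2276: Friday (−1)
2275: Wednesday (−2)
2274: Tuesday (−1)
2273: Monday (−1)
2272: Sunday (−1)
2271: Friday (−2)
2270: Thursday (−1)
Mar 17 falls on a Thursday in 2270.

2270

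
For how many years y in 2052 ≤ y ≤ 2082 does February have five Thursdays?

2

February has 28 days (29 in leap years); it has five Thursdays when Thursday falls among the first (month-length − 28) days — i.e. when February 1 is Thursday in a leap year (never in a common year).
February 1 by year: 2052:Thu✓ 2053:Sat 2054:Sun 2055:Mon 2056:Tue 2057:Thu 2058:Fri 2059:Sat 2060:Sun 2061:Tue 2062:Wed 2063:Thu 2064:Fri 2065:Sun 2066:Mon 2067:Tue 2068:Wed 2069:Fri 2070:Sat 2071:Sun 2072:Mon 2073:Wed 2074:Thu 2075:Fri 2076:Sat 2077:Mon 2078:Tue 2079:Wed 2080:Thu✓ 2081:Sat 2082:Sun
Years with five Thursdays: 2052, 2080 → 2.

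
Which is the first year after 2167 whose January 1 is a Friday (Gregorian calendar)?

Jan 1 advances by 2 weekdays after a leap year and by 1 after a common year.
2167: Jan 1 is Thursday.
2168: Friday (leap)
2168 begins on a Friday

2168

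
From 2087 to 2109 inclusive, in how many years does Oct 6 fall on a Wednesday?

Track Oct 6's weekday year by year (advancing +1, or +2 across a Feb 29):
  2087: Mon  2088: Wed (+2) ✓  2089: Thu (+1)  2090: Fri (+1)  2091: Sat (+1)
  2092: Mon (+2)  2093: Tue (+1)  2094: Wed (+1) ✓  2095: Thu (+1)  2096: Sat (+2)
  2097: Sun (+1)  2098: Mon (+1)  2099: Tue (+1)  2100: Wed (+1) ✓  2101: Thu (+1)
  2102: Fri (+1)  2103: Sat (+1)  2104: Mon (+2)  2105: Tue (+1)  2106: Wed (+1) ✓
  2107: Thu (+1)  2108: Sat (+2)  2109: Sun (+1)
Wednesday years: 2088, 2094, 2100, 2106 — 4 in total.

4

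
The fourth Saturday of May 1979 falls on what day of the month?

26

May 1, 1979 is a Tuesday, so the first Saturday is the 5th.
The fourth Saturday is 5 + 21 = 26.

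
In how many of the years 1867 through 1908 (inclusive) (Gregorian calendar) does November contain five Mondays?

November has 30 days; it has five Mondays when Monday falls among the first (month-length − 28) days — i.e. when November 1 is one of Monday/Sunday.
November 1 by year: 1867:Fri 1868:Sun✓ 1869:Mon✓ 1870:Tue 1871:Wed 1872:Fri 1873:Sat 1874:Sun✓ 1875:Mon✓ 1876:Wed 1877:Thu 1878:Fri 1879:Sat 1880:Mon✓ 1881:Tue …(12 more)… 1894:Thu 1895:Fri 1896:Sun✓ 1897:Mon✓ 1898:Tue 1899:Wed 1900:Thu 1901:Fri 1902:Sat 1903:Sun✓ 1904:Tue 1905:Wed 1906:Thu 1907:Fri 1908:Sun✓
Years with five Mondays: 1868, 1869, 1874, 1875, 1880, 1885, 1886, 1891, 1896, 1897, 1903, 1908 → 12.

12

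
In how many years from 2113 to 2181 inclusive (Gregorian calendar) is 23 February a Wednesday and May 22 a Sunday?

7

Check each year's weekday for 23 February and May 22:
  2113: Thu/Mon  2114: Fri/Tue  2115: Sat/Wed  2116: Sun/Fri  2117: Tue/Sat  2118: Wed/Sun ✓  2119: Thu/Mon  2120: Fri/Wed  2121: Sun/Thu  2122: Mon/Fri  2123: Tue/Sat  2124: Wed/Mon  2125: Fri/Tue  2126: Sat/Wed  …(41 more)…  2168: Tue/Sun  2169: Thu/Mon  2170: Fri/Tue  2171: Sat/Wed  2172: Sun/Fri  2173: Tue/Sat  2174: Wed/Sun ✓  2175: Thu/Mon  2176: Fri/Wed  2177: Sun/Thu  2178: Mon/Fri  2179: Tue/Sat  2180: Wed/Mon  2181: Fri/Tue
Both conditions hold in: 2118, 2129, 2135, 2146, 2157, 2163, 2174 — 7.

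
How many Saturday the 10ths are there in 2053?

Check the 10th of each month of 2053: Jan 10: Fri, Feb 10: Mon, Mar 10: Mon, Apr 10: Thu, May 10: Sat, Jun 10: Tue, Jul 10: Thu, Aug 10: Sun, Sep 10: Wed, Oct 10: Fri, Nov 10: Mon, Dec 10: Wed.
Saturday occurs in May — 1 month.

1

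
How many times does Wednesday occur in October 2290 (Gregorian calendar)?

October 2290 has 31 days and begins on Wednesday.
The first Wednesday is October 1.
Wednesdays fall on 1, 8, 15, 22, 29 — that's 5.

5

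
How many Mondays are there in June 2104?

June 2104 has 30 days and begins on Sunday.
The first Monday is June 2.
Mondays fall on 2, 9, 16, 23, 30 — that's 5.

5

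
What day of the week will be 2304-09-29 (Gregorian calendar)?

January 1, 2304 is a Friday.
September 29 is day 273 of the year, i.e. 272 days after Jan 1.
272 mod 7 = 6, so advance 6 weekdays from Friday: Thursday.

Thursday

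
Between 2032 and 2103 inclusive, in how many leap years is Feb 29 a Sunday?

Leap years in 2032–2103: 17 of them.
Feb 29 weekday advances by 5 (mod 7) from one leap year to the next four years later (or differs when a century non-leap intervenes).
Leap-day weekdays: 2032:Sun✓ 2036:Fri 2040:Wed 2044:Mon 2048:Sat 2052:Thu 2056:Tue 2060:Sun✓ 2064:Fri 2068:Wed 2072:Mon 2076:Sat 2080:Thu 2084:Tue 2088:Sun✓ 2092:Fri 2096:Wed
Sunday: 2032, 2060, 2088 → 3.

3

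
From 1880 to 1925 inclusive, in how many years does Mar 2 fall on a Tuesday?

Track Mar 2's weekday year by year (advancing +1, or +2 across a Feb 29):
  1880: Tue ✓  1881: Wed (+1)  1882: Thu (+1)  1883: Fri (+1)  1884: Sun (+2)
  1885: Mon (+1)  1886: Tue (+1) ✓  1887: Wed (+1)  1888: Fri (+2)  1889: Sat (+1)
  1890: Sun (+1)  1891: Mon (+1)  1892: Wed (+2)  1893: Thu (+1)  … (18 more years) …
  1912: Sat (+2)  1913: Sun (+1)  1914: Mon (+1)  1915: Tue (+1) ✓  1916: Thu (+2)
  1917: Fri (+1)  1918: Sat (+1)  1919: Sun (+1)  1920: Tue (+2) ✓  1921: Wed (+1)
  1922: Thu (+1)  1923: Fri (+1)  1924: Sun (+2)  1925: Mon (+1)
Tuesday years: 1880, 1886, 1897, 1909, 1915, 1920 — 6 in total.

6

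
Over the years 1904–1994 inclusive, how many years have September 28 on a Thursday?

Track September 28's weekday year by year (advancing +1, or +2 across a Feb 29):
  1904: Wed  1905: Thu (+1) ✓  1906: Fri (+1)  1907: Sat (+1)  1908: Mon (+2)
  1909: Tue (+1)  1910: Wed (+1)  1911: Thu (+1) ✓  1912: Sat (+2)  1913: Sun (+1)
  1914: Mon (+1)  1915: Tue (+1)  1916: Thu (+2) ✓  1917: Fri (+1)  … (63 more years) …
  1981: Mon (+1)  1982: Tue (+1)  1983: Wed (+1)  1984: Fri (+2)  1985: Sat (+1)
  1986: Sun (+1)  1987: Mon (+1)  1988: Wed (+2)  1989: Thu (+1) ✓  1990: Fri (+1)
  1991: Sat (+1)  1992: Mon (+2)  1993: Tue (+1)  1994: Wed (+1)
Thursday years: 1905, 1911, 1916, 1922, 1933, 1939, 1944, 1950, 1961, 1967, 1972, 1978, 1989 — 13 in total.

13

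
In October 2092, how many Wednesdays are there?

October 2092 has 31 days and begins on Wednesday.
The first Wednesday is October 1.
Wednesdays fall on 1, 8, 15, 22, 29 — that's 5.

5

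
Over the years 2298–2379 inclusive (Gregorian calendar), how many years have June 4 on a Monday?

Track June 4's weekday year by year (advancing +1, or +2 across a Feb 29):
  2298: Sat  2299: Sun (+1)  2300: Mon (+1) ✓  2301: Tue (+1)  2302: Wed (+1)
  2303: Thu (+1)  2304: Sat (+2)  2305: Sun (+1)  2306: Mon (+1) ✓  2307: Tue (+1)
  2308: Thu (+2)  2309: Fri (+1)  2310: Sat (+1)  2311: Sun (+1)  … (54 more years) …
  2366: Sat (+1)  2367: Sun (+1)  2368: Tue (+2)  2369: Wed (+1)  2370: Thu (+1)
  2371: Fri (+1)  2372: Sun (+2)  2373: Mon (+1) ✓  2374: Tue (+1)  2375: Wed (+1)
  2376: Fri (+2)  2377: Sat (+1)  2378: Sun (+1)  2379: Mon (+1) ✓
Monday years: 2300, 2306, 2317, 2323, 2328, 2334, 2345, 2351, 2356, 2362, 2373, 2379 — 12 in total.

12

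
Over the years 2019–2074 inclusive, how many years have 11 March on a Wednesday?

Track 11 March's weekday year by year (advancing +1, or +2 across a Feb 29):
  2019: Mon  2020: Wed (+2) ✓  2021: Thu (+1)  2022: Fri (+1)  2023: Sat (+1)
  2024: Mon (+2)  2025: Tue (+1)  2026: Wed (+1) ✓  2027: Thu (+1)  2028: Sat (+2)
  2029: Sun (+1)  2030: Mon (+1)  2031: Tue (+1)  2032: Thu (+2)  … (28 more years) …
  2061: Fri (+1)  2062: Sat (+1)  2063: Sun (+1)  2064: Tue (+2)  2065: Wed (+1) ✓
  2066: Thu (+1)  2067: Fri (+1)  2068: Sun (+2)  2069: Mon (+1)  2070: Tue (+1)
  2071: Wed (+1) ✓  2072: Fri (+2)  2073: Sat (+1)  2074: Sun (+1)
Wednesday years: 2020, 2026, 2037, 2043, 2048, 2054, 2065, 2071 — 8 in total.

8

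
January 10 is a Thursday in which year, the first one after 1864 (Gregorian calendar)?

From one year to the next, a fixed date's weekday advances by 1, or by 2 when a Feb 29 lies between the two dates.
1864: January 10 is Sunday.
1865: Tuesday (+2)
1866: Wednesday (+1)
1867: Thursday (+1)
January 10 falls on a Thursday in 1867.

1867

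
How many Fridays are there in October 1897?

October 1897 has 31 days and begins on Friday.
The first Friday is October 1.
Fridays fall on 1, 8, 15, 22, 29 — that's 5.

5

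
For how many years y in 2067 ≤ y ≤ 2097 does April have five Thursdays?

8

April has 30 days; it has five Thursdays when Thursday falls among the first (month-length − 28) days — i.e. when April 1 is one of Thursday/Wednesday.
April 1 by year: 2067:Fri 2068:Sun 2069:Mon 2070:Tue 2071:Wed✓ 2072:Fri 2073:Sat 2074:Sun 2075:Mon 2076:Wed✓ 2077:Thu✓ 2078:Fri 2079:Sat 2080:Mon 2081:Tue 2082:Wed✓ 2083:Thu✓ 2084:Sat 2085:Sun 2086:Mon 2087:Tue 2088:Thu✓ 2089:Fri 2090:Sat 2091:Sun 2092:Tue 2093:Wed✓ 2094:Thu✓ 2095:Fri 2096:Sun 2097:Mon
Years with five Thursdays: 2071, 2076, 2077, 2082, 2083, 2088, 2093, 2094 → 8.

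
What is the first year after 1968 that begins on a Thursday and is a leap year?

1976

Jan 1 advances by 2 weekdays after a leap year and by 1 after a common year.
1968: Jan 1 is Monday (leap).
1969: Wednesday
1970: Thursday
1971: Friday
1972: Saturday (leap)
1973: Monday
1974: Tuesday
1975: Wednesday
1976: Thursday (leap)
1976 begins on a Thursday and is a leap year.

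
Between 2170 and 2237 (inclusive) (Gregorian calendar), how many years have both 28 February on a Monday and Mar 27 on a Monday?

2

Check each year's weekday for 28 February and Mar 27:
  2170: Wed/Tue  2171: Thu/Wed  2172: Fri/Fri  2173: Sun/Sat  2174: Mon/Sun  2175: Tue/Mon  2176: Wed/Wed  2177: Fri/Thu  2178: Sat/Fri  2179: Sun/Sat  2180: Mon/Mon ✓  2181: Wed/Tue  2182: Thu/Wed  2183: Fri/Thu  …(40 more)…  2224: Sat/Sat  2225: Mon/Sun  2226: Tue/Mon  2227: Wed/Tue  2228: Thu/Thu  2229: Sat/Fri  2230: Sun/Sat  2231: Mon/Sun  2232: Tue/Tue  2233: Thu/Wed  2234: Fri/Thu  2235: Sat/Fri  2236: Sun/Sun  2237: Tue/Mon
Both conditions hold in: 2180, 2220 — 2.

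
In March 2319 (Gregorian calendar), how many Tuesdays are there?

4

March 2319 has 31 days and begins on Saturday.
The first Tuesday is March 4.
Tuesdays fall on 4, 11, 18, 25 — that's 4.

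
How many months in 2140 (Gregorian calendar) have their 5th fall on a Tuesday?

3

Check the 5th of each month of 2140: Jan 5: Tue, Feb 5: Fri, Mar 5: Sat, Apr 5: Tue, May 5: Thu, Jun 5: Sun, Jul 5: Tue, Aug 5: Fri, Sep 5: Mon, Oct 5: Wed, Nov 5: Sat, Dec 5: Mon.
Tuesday occurs in January, April, July — 3 months.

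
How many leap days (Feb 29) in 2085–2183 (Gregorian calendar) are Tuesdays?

Leap years in 2085–2183: 23 of them.
Feb 29 weekday advances by 5 (mod 7) from one leap year to the next four years later (or differs when a century non-leap intervenes).
Leap-day weekdays: 2088:Sun 2092:Fri 2096:Wed 2104:Fri 2108:Wed 2112:Mon 2116:Sat 2120:Thu 2124:Tue✓ 2128:Sun 2132:Fri 2136:Wed 2140:Mon 2144:Sat 2148:Thu 2152:Tue✓ 2156:Sun 2160:Fri 2164:Wed 2168:Mon 2172:Sat 2176:Thu 2180:Tue✓
Tuesday: 2124, 2152, 2180 → 3.

3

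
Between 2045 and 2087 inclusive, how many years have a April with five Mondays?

13

April has 30 days; it has five Mondays when Monday falls among the first (month-length − 28) days — i.e. when April 1 is one of Monday/Sunday.
April 1 by year: 2045:Sat 2046:Sun✓ 2047:Mon✓ 2048:Wed 2049:Thu 2050:Fri 2051:Sat 2052:Mon✓ 2053:Tue 2054:Wed 2055:Thu 2056:Sat 2057:Sun✓ 2058:Mon✓ 2059:Tue …(13 more)… 2073:Sat 2074:Sun✓ 2075:Mon✓ 2076:Wed 2077:Thu 2078:Fri 2079:Sat 2080:Mon✓ 2081:Tue 2082:Wed 2083:Thu 2084:Sat 2085:Sun✓ 2086:Mon✓ 2087:Tue
Years with five Mondays: 2046, 2047, 2052, 2057, 2058, 2063, 2068, 2069, 2074, 2075, 2080, 2085, 2086 → 13.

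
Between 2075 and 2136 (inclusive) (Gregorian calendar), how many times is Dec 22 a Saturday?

Track Dec 22's weekday year by year (advancing +1, or +2 across a Feb 29):
  2075: Sun  2076: Tue (+2)  2077: Wed (+1)  2078: Thu (+1)  2079: Fri (+1)
  2080: Sun (+2)  2081: Mon (+1)  2082: Tue (+1)  2083: Wed (+1)  2084: Fri (+2)
  2085: Sat (+1) ✓  2086: Sun (+1)  2087: Mon (+1)  2088: Wed (+2)  … (34 more years) …
  2123: Wed (+1)  2124: Fri (+2)  2125: Sat (+1) ✓  2126: Sun (+1)  2127: Mon (+1)
  2128: Wed (+2)  2129: Thu (+1)  2130: Fri (+1)  2131: Sat (+1) ✓  2132: Mon (+2)
  2133: Tue (+1)  2134: Wed (+1)  2135: Thu (+1)  2136: Sat (+2) ✓
Saturday years: 2085, 2091, 2096, 2103, 2108, 2114, 2125, 2131, 2136 — 9 in total.

9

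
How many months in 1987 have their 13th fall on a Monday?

Check the 13th of each month of 1987: Jan 13: Tue, Feb 13: Fri, Mar 13: Fri, Apr 13: Mon, May 13: Wed, Jun 13: Sat, Jul 13: Mon, Aug 13: Thu, Sep 13: Sun, Oct 13: Tue, Nov 13: Fri, Dec 13: Sun.
Monday occurs in April, July — 2 months.

2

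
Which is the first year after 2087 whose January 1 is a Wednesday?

Jan 1 advances by 2 weekdays after a leap year and by 1 after a common year.
2087: Jan 1 is Wednesday.
2088: Thursday (leap)
2089: Saturday
2090: Sunday
2091: Monday
2092: Tuesday (leap)
2093: Thursday
2094: Friday
2095: Saturday
2096: Sunday (leap)
2097: Tuesday
2098: Wednesday
2098 begins on a Wednesday

2098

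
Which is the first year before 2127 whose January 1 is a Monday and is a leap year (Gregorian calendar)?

Jan 1 advances by 2 weekdays after a leap year and by 1 after a common year.
2127: Jan 1 is Wednesday.
2126: Tuesday
2125: Monday
2124: Saturday (leap)
2123: Friday
2122: Thursday
2121: Wednesday
2120: Monday (leap)
2120 begins on a Monday and is a leap year.

2120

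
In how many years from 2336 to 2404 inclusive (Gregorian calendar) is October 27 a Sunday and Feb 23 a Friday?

Check each year's weekday for October 27 and Feb 23:
  2336: Tue/Sun  2337: Wed/Tue  2338: Thu/Wed  2339: Fri/Thu  2340: Sun/Fri ✓  2341: Mon/Sun  2342: Tue/Mon  2343: Wed/Tue  2344: Fri/Wed  2345: Sat/Fri  2346: Sun/Sat  2347: Mon/Sun  2348: Wed/Mon  2349: Thu/Wed  …(41 more)…  2391: Sun/Sat  2392: Tue/Sun  2393: Wed/Tue  2394: Thu/Wed  2395: Fri/Thu  2396: Sun/Fri ✓  2397: Mon/Sun  2398: Tue/Mon  2399: Wed/Tue  2400: Fri/Wed  2401: Sat/Fri  2402: Sun/Sat  2403: Mon/Sun  2404: Wed/Mon
Both conditions hold in: 2340, 2368, 2396 — 3.

3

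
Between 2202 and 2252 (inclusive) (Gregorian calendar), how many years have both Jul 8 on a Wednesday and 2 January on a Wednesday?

Check each year's weekday for Jul 8 and 2 January:
  2202: Thu/Sat  2203: Fri/Sun  2204: Sun/Mon  2205: Mon/Wed  2206: Tue/Thu  2207: Wed/Fri  2208: Fri/Sat  2209: Sat/Mon  2210: Sun/Tue  2211: Mon/Wed  2212: Wed/Thu  2213: Thu/Sat  2214: Fri/Sun  2215: Sat/Mon  …(23 more)…  2239: Mon/Wed  2240: Wed/Thu  2241: Thu/Sat  2242: Fri/Sun  2243: Sat/Mon  2244: Mon/Tue  2245: Tue/Thu  2246: Wed/Fri  2247: Thu/Sat  2248: Sat/Sun  2249: Sun/Tue  2250: Mon/Wed  2251: Tue/Thu  2252: Thu/Fri
Both conditions hold in: no year — 0.

0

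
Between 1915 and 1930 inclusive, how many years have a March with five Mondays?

7

March has 31 days; it has five Mondays when Monday falls among the first (month-length − 28) days — i.e. when March 1 is one of Monday/Sunday/Saturday.
March 1 by year: 1915:Mon✓ 1916:Wed 1917:Thu 1918:Fri 1919:Sat✓ 1920:Mon✓ 1921:Tue 1922:Wed 1923:Thu 1924:Sat✓ 1925:Sun✓ 1926:Mon✓ 1927:Tue 1928:Thu 1929:Fri 1930:Sat✓
Years with five Mondays: 1915, 1919, 1920, 1924, 1925, 1926, 1930 → 7.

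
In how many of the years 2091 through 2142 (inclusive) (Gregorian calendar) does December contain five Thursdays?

23

December has 31 days; it has five Thursdays when Thursday falls among the first (month-length − 28) days — i.e. when December 1 is one of Thursday/Wednesday/Tuesday.
December 1 by year: 2091:Sat 2092:Mon 2093:Tue✓ 2094:Wed✓ 2095:Thu✓ 2096:Sat 2097:Sun 2098:Mon 2099:Tue✓ 2100:Wed✓ 2101:Thu✓ 2102:Fri 2103:Sat 2104:Mon 2105:Tue✓ …(22 more)… 2128:Wed✓ 2129:Thu✓ 2130:Fri 2131:Sat 2132:Mon 2133:Tue✓ 2134:Wed✓ 2135:Thu✓ 2136:Sat 2137:Sun 2138:Mon 2139:Tue✓ 2140:Thu✓ 2141:Fri 2142:Sat
Years with five Thursdays: 2093, 2094, 2095, 2099, 2100, 2101, 2105, 2106, 2107, 2111, 2112, 2116, 2117, 2118, 2122, 2123, 2128, 2129, 2133, 2134, 2135, 2139, 2140 → 23.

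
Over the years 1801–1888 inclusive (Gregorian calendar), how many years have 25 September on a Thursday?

12

Track 25 September's weekday year by year (advancing +1, or +2 across a Feb 29):
  1801: Fri  1802: Sat (+1)  1803: Sun (+1)  1804: Tue (+2)  1805: Wed (+1)
  1806: Thu (+1) ✓  1807: Fri (+1)  1808: Sun (+2)  1809: Mon (+1)  1810: Tue (+1)
  1811: Wed (+1)  1812: Fri (+2)  1813: Sat (+1)  1814: Sun (+1)  … (60 more years) …
  1875: Sat (+1)  1876: Mon (+2)  1877: Tue (+1)  1878: Wed (+1)  1879: Thu (+1) ✓
  1880: Sat (+2)  1881: Sun (+1)  1882: Mon (+1)  1883: Tue (+1)  1884: Thu (+2) ✓
  1885: Fri (+1)  1886: Sat (+1)  1887: Sun (+1)  1888: Tue (+2)
Thursday years: 1806, 1817, 1823, 1828, 1834, 1845, 1851, 1856, 1862, 1873, 1879, 1884 — 12 in total.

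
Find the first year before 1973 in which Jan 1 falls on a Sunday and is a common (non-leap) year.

1967

Jan 1 advances by 2 weekdays after a leap year and by 1 after a common year.
1973: Jan 1 is Monday.
1972: Saturday (leap)
1971: Friday
1970: Thursday
1969: Wednesday
1968: Monday (leap)
1967: Sunday
1967 begins on a Sunday and is a common year.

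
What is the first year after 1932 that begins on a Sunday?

Jan 1 advances by 2 weekdays after a leap year and by 1 after a common year.
1932: Jan 1 is Friday (leap).
1933: Sunday
1933 begins on a Sunday

1933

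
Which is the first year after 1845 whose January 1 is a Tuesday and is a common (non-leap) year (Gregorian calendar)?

Jan 1 advances by 2 weekdays after a leap year and by 1 after a common year.
1845: Jan 1 is Wednesday.
1846: Thursday
1847: Friday
1848: Saturday (leap)
1849: Monday
1850: Tuesday
1850 begins on a Tuesday and is a common year.

1850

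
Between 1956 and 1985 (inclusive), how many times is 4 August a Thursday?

Track 4 August's weekday year by year (advancing +1, or +2 across a Feb 29):
  1956: Sat  1957: Sun (+1)  1958: Mon (+1)  1959: Tue (+1)  1960: Thu (+2) ✓
  1961: Fri (+1)  1962: Sat (+1)  1963: Sun (+1)  1964: Tue (+2)  1965: Wed (+1)
  1966: Thu (+1) ✓  1967: Fri (+1)  1968: Sun (+2)  1969: Mon (+1)  1970: Tue (+1)
  1971: Wed (+1)  1972: Fri (+2)  1973: Sat (+1)  1974: Sun (+1)  1975: Mon (+1)
  1976: Wed (+2)  1977: Thu (+1) ✓  1978: Fri (+1)  1979: Sat (+1)  1980: Mon (+2)
  1981: Tue (+1)  1982: Wed (+1)  1983: Thu (+1) ✓  1984: Sat (+2)  1985: Sun (+1)
Thursday years: 1960, 1966, 1977, 1983 — 4 in total.

4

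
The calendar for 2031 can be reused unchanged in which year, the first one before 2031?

Two years share a calendar iff Jan 1 falls on the same weekday and both are leap or both are common. 2031: Jan 1 is Wednesday, common year.
2030: Jan 1 Tuesday, common
2029: Jan 1 Monday, common
2028: Jan 1 Saturday, leap
2027: Jan 1 Friday, common
2026: Jan 1 Thursday, common
2025: Jan 1 Wednesday, common
2025 matches on both conditions.

2025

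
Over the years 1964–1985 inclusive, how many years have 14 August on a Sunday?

Track 14 August's weekday year by year (advancing +1, or +2 across a Feb 29):
  1964: Fri  1965: Sat (+1)  1966: Sun (+1) ✓  1967: Mon (+1)  1968: Wed (+2)
  1969: Thu (+1)  1970: Fri (+1)  1971: Sat (+1)  1972: Mon (+2)  1973: Tue (+1)
  1974: Wed (+1)  1975: Thu (+1)  1976: Sat (+2)  1977: Sun (+1) ✓  1978: Mon (+1)
  1979: Tue (+1)  1980: Thu (+2)  1981: Fri (+1)  1982: Sat (+1)  1983: Sun (+1) ✓
  1984: Tue (+2)  1985: Wed (+1)
Sunday years: 1966, 1977, 1983 — 3 in total.

3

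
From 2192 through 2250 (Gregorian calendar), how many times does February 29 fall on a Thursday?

2

Leap years in 2192–2250: 14 of them.
Feb 29 weekday advances by 5 (mod 7) from one leap year to the next four years later (or differs when a century non-leap intervenes).
Leap-day weekdays: 2192:Wed 2196:Mon 2204:Wed 2208:Mon 2212:Sat 2216:Thu✓ 2220:Tue 2224:Sun 2228:Fri 2232:Wed 2236:Mon 2240:Sat 2244:Thu✓ 2248:Tue
Thursday: 2216, 2244 → 2.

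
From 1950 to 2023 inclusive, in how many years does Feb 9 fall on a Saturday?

11

Track Feb 9's weekday year by year (advancing +1, or +2 across a Feb 29):
  1950: Thu  1951: Fri (+1)  1952: Sat (+1) ✓  1953: Mon (+2)  1954: Tue (+1)
  1955: Wed (+1)  1956: Thu (+1)  1957: Sat (+2) ✓  1958: Sun (+1)  1959: Mon (+1)
  1960: Tue (+1)  1961: Thu (+2)  1962: Fri (+1)  1963: Sat (+1) ✓  … (46 more years) …
  2010: Tue (+1)  2011: Wed (+1)  2012: Thu (+1)  2013: Sat (+2) ✓  2014: Sun (+1)
  2015: Mon (+1)  2016: Tue (+1)  2017: Thu (+2)  2018: Fri (+1)  2019: Sat (+1) ✓
  2020: Sun (+1)  2021: Tue (+2)  2022: Wed (+1)  2023: Thu (+1)
Saturday years: 1952, 1957, 1963, 1974, 1980, 1985, 1991, 2002, 2008, 2013, 2019 — 11 in total.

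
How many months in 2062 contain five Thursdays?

A month of length L has five Thursdays iff its first Thursday is on day ≤ L−28 (so day 1–3 in a 31-day month, 1–2 in a 30-day month, day 1 in a leap February).
Checking each month of 2062: Jan starts Sun (31d); Feb starts Wed (28d); Mar starts Wed (31d) ✓; Apr starts Sat (30d); May starts Mon (31d); Jun starts Thu (30d) ✓; Jul starts Sat (31d); Aug starts Tue (31d) ✓; Sep starts Fri (30d); Oct starts Sun (31d); Nov starts Wed (30d) ✓; Dec starts Fri (31d).
Five-Thursday months: March, June, August, November → 4.

4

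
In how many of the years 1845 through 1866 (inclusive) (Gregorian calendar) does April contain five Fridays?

6

April has 30 days; it has five Fridays when Friday falls among the first (month-length − 28) days — i.e. when April 1 is one of Friday/Thursday.
April 1 by year: 1845:Tue 1846:Wed 1847:Thu✓ 1848:Sat 1849:Sun 1850:Mon 1851:Tue 1852:Thu✓ 1853:Fri✓ 1854:Sat 1855:Sun 1856:Tue 1857:Wed 1858:Thu✓ 1859:Fri✓ 1860:Sun 1861:Mon 1862:Tue 1863:Wed 1864:Fri✓ 1865:Sat 1866:Sun
Years with five Fridays: 1847, 1852, 1853, 1858, 1859, 1864 → 6.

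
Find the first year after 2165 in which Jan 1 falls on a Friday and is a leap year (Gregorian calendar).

2168

Jan 1 advances by 2 weekdays after a leap year and by 1 after a common year.
2165: Jan 1 is Tuesday.
2166: Wednesday
2167: Thursday
2168: Friday (leap)
2168 begins on a Friday and is a leap year.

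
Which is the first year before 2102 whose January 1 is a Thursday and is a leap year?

2088

Jan 1 advances by 2 weekdays after a leap year and by 1 after a common year.
2102: Jan 1 is Sunday.
2101: Saturday
2100: Friday
2099: Thursday
2098: Wednesday
2097: Tuesday
2096: Sunday (leap)
2095: Saturday
2094: Friday
2093: Thursday
2092: Tuesday (leap)
2091: Monday
2090: Sunday
2089: Saturday
2088: Thursday (leap)
2088 begins on a Thursday and is a leap year.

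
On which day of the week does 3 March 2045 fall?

Friday

January 1, 2045 is a Sunday.
March 3 is day 62 of the year, i.e. 61 days after Jan 1.
61 mod 7 = 5, so advance 5 weekdays from Sunday: Friday.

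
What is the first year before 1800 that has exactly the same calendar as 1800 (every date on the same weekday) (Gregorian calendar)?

1794

Two years share a calendar iff Jan 1 falls on the same weekday and both are leap or both are common. 1800: Jan 1 is Wednesday, common year.
1799: Jan 1 Tuesday, common
1798: Jan 1 Monday, common
1797: Jan 1 Sunday, common
1796: Jan 1 Friday, leap
1795: Jan 1 Thursday, common
1794: Jan 1 Wednesday, common
1794 matches on both conditions.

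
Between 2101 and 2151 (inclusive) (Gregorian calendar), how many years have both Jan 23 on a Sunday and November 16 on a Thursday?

Check each year's weekday for Jan 23 and November 16:
  2101: Sun/Wed  2102: Mon/Thu  2103: Tue/Fri  2104: Wed/Sun  2105: Fri/Mon  2106: Sat/Tue  2107: Sun/Wed  2108: Mon/Fri  2109: Wed/Sat  2110: Thu/Sun  2111: Fri/Mon  2112: Sat/Wed  2113: Mon/Thu  2114: Tue/Fri  …(23 more)…  2138: Thu/Sun  2139: Fri/Mon  2140: Sat/Wed  2141: Mon/Thu  2142: Tue/Fri  2143: Wed/Sat  2144: Thu/Mon  2145: Sat/Tue  2146: Sun/Wed  2147: Mon/Thu  2148: Tue/Sat  2149: Thu/Sun  2150: Fri/Mon  2151: Sat/Tue
Both conditions hold in: 2124 — 1.

1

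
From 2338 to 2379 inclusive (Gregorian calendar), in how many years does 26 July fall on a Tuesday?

6

Track 26 July's weekday year by year (advancing +1, or +2 across a Feb 29):
  2338: Tue ✓  2339: Wed (+1)  2340: Fri (+2)  2341: Sat (+1)  2342: Sun (+1)
  2343: Mon (+1)  2344: Wed (+2)  2345: Thu (+1)  2346: Fri (+1)  2347: Sat (+1)
  2348: Mon (+2)  2349: Tue (+1) ✓  2350: Wed (+1)  2351: Thu (+1)  … (14 more years) …
  2366: Tue (+1) ✓  2367: Wed (+1)  2368: Fri (+2)  2369: Sat (+1)  2370: Sun (+1)
  2371: Mon (+1)  2372: Wed (+2)  2373: Thu (+1)  2374: Fri (+1)  2375: Sat (+1)
  2376: Mon (+2)  2377: Tue (+1) ✓  2378: Wed (+1)  2379: Thu (+1)
Tuesday years: 2338, 2349, 2355, 2360, 2366, 2377 — 6 in total.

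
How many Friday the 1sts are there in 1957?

Check the 1st of each month of 1957: Jan 1: Tue, Feb 1: Fri, Mar 1: Fri, Apr 1: Mon, May 1: Wed, Jun 1: Sat, Jul 1: Mon, Aug 1: Thu, Sep 1: Sun, Oct 1: Tue, Nov 1: Fri, Dec 1: Sun.
Friday occurs in February, March, November — 3 months.

3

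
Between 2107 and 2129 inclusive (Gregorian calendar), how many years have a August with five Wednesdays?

10

August has 31 days; it has five Wednesdays when Wednesday falls among the first (month-length − 28) days — i.e. when August 1 is one of Wednesday/Tuesday/Monday.
August 1 by year: 2107:Mon✓ 2108:Wed✓ 2109:Thu 2110:Fri 2111:Sat 2112:Mon✓ 2113:Tue✓ 2114:Wed✓ 2115:Thu 2116:Sat 2117:Sun 2118:Mon✓ 2119:Tue✓ 2120:Thu 2121:Fri 2122:Sat 2123:Sun 2124:Tue✓ 2125:Wed✓ 2126:Thu 2127:Fri 2128:Sun 2129:Mon✓
Years with five Wednesdays: 2107, 2108, 2112, 2113, 2114, 2118, 2119, 2124, 2125, 2129 → 10.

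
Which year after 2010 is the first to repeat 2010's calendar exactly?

2021

Two years share a calendar iff Jan 1 falls on the same weekday and both are leap or both are common. 2010: Jan 1 is Friday, common year.
2011: Jan 1 Saturday, common
2012: Jan 1 Sunday, leap
2013: Jan 1 Tuesday, common
2014: Jan 1 Wednesday, common
2015: Jan 1 Thursday, common
2016: Jan 1 Friday, leap
2017: Jan 1 Sunday, common
2018: Jan 1 Monday, common
2019: Jan 1 Tuesday, common
2020: Jan 1 Wednesday, leap
2021: Jan 1 Friday, common
2021 matches on both conditions.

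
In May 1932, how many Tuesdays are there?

May 1932 has 31 days and begins on Sunday.
The first Tuesday is May 3.
Tuesdays fall on 3, 10, 17, 24, 31 — that's 5.

5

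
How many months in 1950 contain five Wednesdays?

4

A month of length L has five Wednesdays iff its first Wednesday is on day ≤ L−28 (so day 1–3 in a 31-day month, 1–2 in a 30-day month, day 1 in a leap February).
Checking each month of 1950: Jan starts Sun (31d); Feb starts Wed (28d); Mar starts Wed (31d) ✓; Apr starts Sat (30d); May starts Mon (31d) ✓; Jun starts Thu (30d); Jul starts Sat (31d); Aug starts Tue (31d) ✓; Sep starts Fri (30d); Oct starts Sun (31d); Nov starts Wed (30d) ✓; Dec starts Fri (31d).
Five-Wednesday months: March, May, August, November → 4.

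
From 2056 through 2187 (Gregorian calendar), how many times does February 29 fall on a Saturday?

4

Leap years in 2056–2187: 32 of them.
Feb 29 weekday advances by 5 (mod 7) from one leap year to the next four years later (or differs when a century non-leap intervenes).
Leap-day weekdays: 2056:Tue 2060:Sun 2064:Fri 2068:Wed 2072:Mon 2076:Sat✓ 2080:Thu 2084:Tue 2088:Sun 2092:Fri 2096:Wed 2104:Fri 2108:Wed …(6 more)… 2136:Wed 2140:Mon 2144:Sat✓ 2148:Thu 2152:Tue 2156:Sun 2160:Fri 2164:Wed 2168:Mon 2172:Sat✓ 2176:Thu 2180:Tue 2184:Sun
Saturday: 2076, 2116, 2144, 2172 → 4.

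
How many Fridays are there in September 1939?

September 1939 has 30 days and begins on Friday.
The first Friday is September 1.
Fridays fall on 1, 8, 15, 22, 29 — that's 5.

5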